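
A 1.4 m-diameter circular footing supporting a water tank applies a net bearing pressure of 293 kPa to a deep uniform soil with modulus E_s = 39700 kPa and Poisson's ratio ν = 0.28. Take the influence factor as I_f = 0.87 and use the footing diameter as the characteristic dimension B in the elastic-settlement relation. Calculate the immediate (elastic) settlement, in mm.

Immediate (elastic) settlement: S_e = q·B·(1−ν²)/E_s · I_f.
S_e = 293 × 1.4 × (1 − 0.28²) / 39700 × 0.87
    = 293 × 1.4 × 0.9216 / 39700 × 0.87
    = 0.008285 m = 8.285 mm

S_e ≈ 8.28 mm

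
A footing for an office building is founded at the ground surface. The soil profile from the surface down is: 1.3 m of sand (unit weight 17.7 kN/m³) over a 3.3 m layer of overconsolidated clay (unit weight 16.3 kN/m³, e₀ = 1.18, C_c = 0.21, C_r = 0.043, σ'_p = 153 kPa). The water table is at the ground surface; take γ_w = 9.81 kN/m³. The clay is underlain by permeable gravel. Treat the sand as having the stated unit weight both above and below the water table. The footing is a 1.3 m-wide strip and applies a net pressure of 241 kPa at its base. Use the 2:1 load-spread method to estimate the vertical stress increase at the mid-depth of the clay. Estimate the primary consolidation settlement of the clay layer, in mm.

Mid-depth of clay below the ground surface: z = 1.3 + 3.3/2 = 2.95 m.
Total vertical stress at mid-clay: σ_v = 17.7×1.3 + 16.3×1.65 = 49.905 kPa.
Pore pressure: u = 9.81×(2.95 − 0) = 28.94 kPa.
Initial effective stress: σ'_0 = σ_v − u = 49.905 − 28.94 = 20.965 kPa.
Stress increase at mid-clay by the 2:1 spreading method:
Δσ = qB/(B+z) = 241×1.3/(1.3+2.95) = 73.718 kPa
Final effective stress: σ'_f = 20.965 + 73.718 = 94.683 kPa.
σ'_f = 94.683 ≤ σ'_p = 153 kPa, so the clay remains overconsolidated and only the recompression index applies:
S_c = C_r·H/(1+e₀)·log₁₀(σ'_f/σ'_0) = 0.043×3.3/2.18×log₁₀(94.683/20.965)
    = 0.065093 × 0.65478 = 0.04262 m

S_c ≈ 42.6 mm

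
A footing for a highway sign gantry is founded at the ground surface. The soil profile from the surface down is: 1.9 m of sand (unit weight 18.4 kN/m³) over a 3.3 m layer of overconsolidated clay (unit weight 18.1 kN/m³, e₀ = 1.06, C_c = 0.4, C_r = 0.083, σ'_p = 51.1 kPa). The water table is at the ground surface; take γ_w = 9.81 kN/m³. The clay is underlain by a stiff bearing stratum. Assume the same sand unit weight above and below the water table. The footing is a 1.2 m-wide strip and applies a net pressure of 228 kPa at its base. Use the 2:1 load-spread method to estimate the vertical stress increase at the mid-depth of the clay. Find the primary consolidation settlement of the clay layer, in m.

Mid-depth of clay below the ground surface: z = 1.9 + 3.3/2 = 3.55 m.
Total vertical stress at mid-clay: σ_v = 18.4×1.9 + 18.1×1.65 = 64.825 kPa.
Pore pressure: u = 9.81×(3.55 − 0) = 34.825 kPa.
Initial effective stress: σ'_0 = σ_v − u = 64.825 − 34.825 = 30 kPa.
Stress increase at mid-clay by the 2:1 spreading method:
Δσ = qB/(B+z) = 228×1.2/(1.2+3.55) = 57.6 kPa
Final effective stress: σ'_f = 30 + 57.6 = 87.6 kPa.
σ'_f = 87.6 > σ'_p = 51.1 kPa, so the stress path crosses the preconsolidation pressure — recompression up to σ'_p, then virgin compression beyond:
S_c = H/(1+e₀)·[C_r·log₁₀(σ'_p/σ'_0) + C_c·log₁₀(σ'_f/σ'_p)]
    = 3.3/2.06 × [0.083×log₁₀(51.1/30) + 0.4×log₁₀(87.6/51.1)]
    = 1.6019 × [0.019198 + 0.093633] = 0.1807 m

S_c ≈ 0.181 m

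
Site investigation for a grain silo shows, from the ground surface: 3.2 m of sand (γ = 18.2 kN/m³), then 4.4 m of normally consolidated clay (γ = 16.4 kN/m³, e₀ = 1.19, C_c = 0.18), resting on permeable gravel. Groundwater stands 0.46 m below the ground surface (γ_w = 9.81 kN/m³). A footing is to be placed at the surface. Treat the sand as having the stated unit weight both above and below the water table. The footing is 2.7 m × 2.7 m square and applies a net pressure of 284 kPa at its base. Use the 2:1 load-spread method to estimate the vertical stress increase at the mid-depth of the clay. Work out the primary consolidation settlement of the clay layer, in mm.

Mid-depth of clay below the ground surface: z = 3.2 + 4.4/2 = 5.4 m.
Total vertical stress at mid-clay: σ_v = 18.2×3.2 + 16.4×2.2 = 94.32 kPa.
Pore pressure: u = 9.81×(5.4 − 0.46) = 48.461 kPa.
Initial effective stress: σ'_0 = σ_v − u = 94.32 − 48.461 = 45.859 kPa.
Stress increase at mid-clay by the 2:1 spreading method:
Δσ = qBL/((B+z)(L+z)) = 284×2.7×2.7/((2.7+5.4)(2.7+5.4)) = 31.556 kPa
Final effective stress: σ'_f = σ'_0 + Δσ = 45.859 + 31.556 = 77.415 kPa.
Normally consolidated clay, so the full stress increment lies on the virgin compression line:
S_c = C_c·H/(1+e₀)·log₁₀(σ'_f/σ'_0) = 0.18×4.4/(1+1.19)×log₁₀(77.415/45.859)
    = 0.36164 × 0.2274 = 0.08224 m

S_c ≈ 82.2 mm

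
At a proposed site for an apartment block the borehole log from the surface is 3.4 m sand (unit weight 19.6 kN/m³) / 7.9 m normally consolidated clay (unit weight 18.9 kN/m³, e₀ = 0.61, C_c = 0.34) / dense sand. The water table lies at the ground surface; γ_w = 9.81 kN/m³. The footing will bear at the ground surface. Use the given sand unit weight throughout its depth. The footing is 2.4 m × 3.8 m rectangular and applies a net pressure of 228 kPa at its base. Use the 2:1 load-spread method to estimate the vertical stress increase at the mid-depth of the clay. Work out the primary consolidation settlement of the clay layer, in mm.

Mid-depth of clay below the ground surface: z = 3.4 + 7.9/2 = 7.35 m.
Total vertical stress at mid-clay: σ_v = 19.6×3.4 + 18.9×3.95 = 141.3 kPa.
Pore pressure: u = 9.81×(7.35 − 0) = 72.103 kPa.
Initial effective stress: σ'_0 = σ_v − u = 141.3 − 72.103 = 69.197 kPa.
Stress increase at mid-clay by the 2:1 spreading method:
Δσ = qBL/((B+z)(L+z)) = 228×2.4×3.8/((2.4+7.35)(3.8+7.35)) = 19.127 kPa
Final effective stress: σ'_f = σ'_0 + Δσ = 69.197 + 19.127 = 88.324 kPa.
Normally consolidated clay, so the full stress increment lies on the virgin compression line:
S_c = C_c·H/(1+e₀)·log₁₀(σ'_f/σ'_0) = 0.34×7.9/(1+0.61)×log₁₀(88.324/69.197)
    = 1.6683 × 0.10599 = 0.1768 m

S_c ≈ 177 mm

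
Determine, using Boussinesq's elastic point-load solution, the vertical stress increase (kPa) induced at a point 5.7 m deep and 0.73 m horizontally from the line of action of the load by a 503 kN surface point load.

Boussinesq vertical stress below a point load on an elastic half-space:
Δσ_z = 3P/(2πz²) · [1 + (r/z)²]^(−5/2)
r/z = 0.73/5.7 = 0.12807; [1+(r/z)²]^(−5/2) = 0.96014.
Δσ_z = 3×503/(2π×5.7²) × 0.96014 = 7.392 × 0.96014 = 7.097 kPa

Δσ_z ≈ 7.1 kPa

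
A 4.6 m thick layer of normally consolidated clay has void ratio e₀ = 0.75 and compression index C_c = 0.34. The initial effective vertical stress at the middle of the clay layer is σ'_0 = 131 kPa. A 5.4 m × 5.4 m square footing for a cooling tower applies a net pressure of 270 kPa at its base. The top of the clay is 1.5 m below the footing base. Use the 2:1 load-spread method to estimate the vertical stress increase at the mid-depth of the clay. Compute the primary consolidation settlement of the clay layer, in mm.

Mid-depth of clay below the footing base: z = 1.5 + 4.6/2 = 3.8 m.
Stress increase at mid-clay by the 2:1 spreading method:
Δσ = qBL/((B+z)(L+z)) = 270×5.4×5.4/((5.4+3.8)(5.4+3.8)) = 93.02 kPa
Final effective stress: σ'_f = σ'_0 + Δσ = 131 + 93.02 = 224.02 kPa.
Normally consolidated clay, so the full stress increment lies on the virgin compression line:
S_c = C_c·H/(1+e₀)·log₁₀(σ'_f/σ'_0) = 0.34×4.6/(1+0.75)×log₁₀(224.02/131)
    = 0.89371 × 0.23302 = 0.2083 m

S_c ≈ 208 mm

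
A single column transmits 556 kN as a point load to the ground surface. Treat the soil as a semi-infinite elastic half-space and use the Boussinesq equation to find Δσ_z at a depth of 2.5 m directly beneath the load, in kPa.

Δσ_z ≈ 42.5 kPa

Boussinesq vertical stress below a point load on an elastic half-space:
Δσ_z = 3P/(2πz²) · [1 + (r/z)²]^(−5/2)
r/z = 0/2.5 = 0; [1+(r/z)²]^(−5/2) = 1.
Δσ_z = 3×556/(2π×2.5²) × 1 = 42.475 × 1 = 42.48 kPa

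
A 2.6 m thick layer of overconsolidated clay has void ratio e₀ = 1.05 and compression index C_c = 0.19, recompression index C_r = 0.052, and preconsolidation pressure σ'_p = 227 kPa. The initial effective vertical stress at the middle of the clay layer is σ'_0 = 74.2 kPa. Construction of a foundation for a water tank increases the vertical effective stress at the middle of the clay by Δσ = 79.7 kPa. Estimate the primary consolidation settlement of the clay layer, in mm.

S_c ≈ 20.9 mm

Final effective stress: σ'_f = 74.2 + 79.7 = 153.9 kPa.
σ'_f = 153.9 ≤ σ'_p = 227 kPa, so the clay remains overconsolidated and only the recompression index applies:
S_c = C_r·H/(1+e₀)·log₁₀(σ'_f/σ'_0) = 0.052×2.6/2.05×log₁₀(153.9/74.2)
    = 0.065952 × 0.31683 = 0.0209 m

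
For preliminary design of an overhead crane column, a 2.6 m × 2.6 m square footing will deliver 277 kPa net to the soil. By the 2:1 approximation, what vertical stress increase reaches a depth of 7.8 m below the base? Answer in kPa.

By the 2:1 method the load spreads at 1 horizontal : 2 vertical, so at depth z the loaded area has grown by z in each plan dimension:
Δσ = qBL/((B+z)(L+z)) = 277×2.6×2.6/((2.6+7.8)(2.6+7.8)) = 17.312 kPa

Δσ_z ≈ 17.3 kPa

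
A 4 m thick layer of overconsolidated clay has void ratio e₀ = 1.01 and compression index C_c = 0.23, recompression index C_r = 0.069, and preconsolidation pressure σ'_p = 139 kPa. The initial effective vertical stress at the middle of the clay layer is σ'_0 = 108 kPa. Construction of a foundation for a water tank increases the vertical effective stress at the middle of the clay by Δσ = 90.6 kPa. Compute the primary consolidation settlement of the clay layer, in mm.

Final effective stress: σ'_f = 108 + 90.6 = 198.6 kPa.
σ'_f = 198.6 > σ'_p = 139 kPa, so the stress path crosses the preconsolidation pressure — recompression up to σ'_p, then virgin compression beyond:
S_c = H/(1+e₀)·[C_r·log₁₀(σ'_p/σ'_0) + C_c·log₁₀(σ'_f/σ'_p)]
    = 4/2.01 × [0.069×log₁₀(139/108) + 0.23×log₁₀(198.6/139)]
    = 1.99 × [0.0075618 + 0.035642] = 0.08598 m

S_c ≈ 86 mm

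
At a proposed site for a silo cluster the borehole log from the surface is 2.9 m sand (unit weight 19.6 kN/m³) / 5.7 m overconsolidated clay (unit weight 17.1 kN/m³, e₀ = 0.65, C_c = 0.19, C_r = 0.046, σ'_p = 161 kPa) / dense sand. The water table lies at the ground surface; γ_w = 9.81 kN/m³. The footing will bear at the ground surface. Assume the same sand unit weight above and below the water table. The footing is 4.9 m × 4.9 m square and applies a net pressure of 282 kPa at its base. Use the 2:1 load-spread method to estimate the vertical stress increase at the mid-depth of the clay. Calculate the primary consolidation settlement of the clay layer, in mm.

Mid-depth of clay below the ground surface: z = 2.9 + 5.7/2 = 5.75 m.
Total vertical stress at mid-clay: σ_v = 19.6×2.9 + 17.1×2.85 = 105.58 kPa.
Pore pressure: u = 9.81×(5.75 − 0) = 56.408 kPa.
Initial effective stress: σ'_0 = σ_v − u = 105.58 − 56.408 = 49.172 kPa.
Stress increase at mid-clay by the 2:1 spreading method:
Δσ = qBL/((B+z)(L+z)) = 282×4.9×4.9/((4.9+5.75)(4.9+5.75)) = 59.696 kPa
Final effective stress: σ'_f = 49.172 + 59.696 = 108.87 kPa.
σ'_f = 108.87 ≤ σ'_p = 161 kPa, so the clay remains overconsolidated and only the recompression index applies:
S_c = C_r·H/(1+e₀)·log₁₀(σ'_f/σ'_0) = 0.046×5.7/1.65×log₁₀(108.87/49.172)
    = 0.15891 × 0.34519 = 0.05485 m

S_c ≈ 54.9 mm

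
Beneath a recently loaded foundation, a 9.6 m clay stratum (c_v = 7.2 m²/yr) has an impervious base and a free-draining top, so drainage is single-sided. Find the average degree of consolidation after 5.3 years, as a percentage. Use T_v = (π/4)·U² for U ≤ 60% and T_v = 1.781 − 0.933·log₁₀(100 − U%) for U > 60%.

U ≈ 70.8 %

Drainage path length: H_d = H = 9.6 m (single drainage).
T_v = c_v·t/H_d² = 7.2×5.3/9.6² = 0.41406.
T_v = 0.41406 corresponds to the U > 60% branch:
U = 1 − 10^((1.781 − T_v)/0.933)/100 = 0.7082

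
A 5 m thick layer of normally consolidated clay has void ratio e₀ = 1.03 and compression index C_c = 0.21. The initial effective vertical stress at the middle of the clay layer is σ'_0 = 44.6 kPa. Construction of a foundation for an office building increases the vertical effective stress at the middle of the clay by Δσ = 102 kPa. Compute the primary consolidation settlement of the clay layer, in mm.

S_c ≈ 267 mm

Final effective stress: σ'_f = σ'_0 + Δσ = 44.6 + 102 = 146.6 kPa.
Normally consolidated clay, so the full stress increment lies on the virgin compression line:
S_c = C_c·H/(1+e₀)·log₁₀(σ'_f/σ'_0) = 0.21×5/(1+1.03)×log₁₀(146.6/44.6)
    = 0.51724 × 0.5168 = 0.2673 m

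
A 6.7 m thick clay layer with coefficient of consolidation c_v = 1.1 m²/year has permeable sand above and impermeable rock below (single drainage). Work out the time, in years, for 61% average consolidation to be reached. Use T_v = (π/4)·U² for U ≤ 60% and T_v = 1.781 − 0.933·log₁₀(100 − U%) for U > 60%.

Drainage path length: H_d = H = 6.7 m (single drainage).
U > 60%: T_v = 1.781 − 0.933·log₁₀(100 − 61) = 0.29654.
t = T_v·H_d²/c_v = 0.29654×6.7²/1.1 = 12.1 years.

t ≈ 12.1 years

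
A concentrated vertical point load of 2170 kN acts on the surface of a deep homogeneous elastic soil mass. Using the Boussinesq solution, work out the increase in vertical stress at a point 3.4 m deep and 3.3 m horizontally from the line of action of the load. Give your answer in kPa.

Δσ_z ≈ 17.1 kPa

Boussinesq vertical stress below a point load on an elastic half-space:
Δσ_z = 3P/(2πz²) · [1 + (r/z)²]^(−5/2)
r/z = 3.3/3.4 = 0.97059; [1+(r/z)²]^(−5/2) = 0.19026.
Δσ_z = 3×2170/(2π×3.4²) × 0.19026 = 89.628 × 0.19026 = 17.05 kPa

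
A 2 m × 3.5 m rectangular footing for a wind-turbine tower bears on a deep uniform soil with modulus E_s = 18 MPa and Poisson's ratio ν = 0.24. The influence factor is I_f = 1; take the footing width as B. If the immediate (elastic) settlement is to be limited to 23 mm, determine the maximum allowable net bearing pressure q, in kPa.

E_s = 18 MPa = 18000 kPa.
S_e = q·B·(1−ν²)/E_s · I_f  ⇒  q = S_e·E_s / (B·(1−ν²)·I_f).
q = 0.023 × 18000 / (2 × 0.9424 × 1) = 219.7 kPa

q ≈ 220 kPa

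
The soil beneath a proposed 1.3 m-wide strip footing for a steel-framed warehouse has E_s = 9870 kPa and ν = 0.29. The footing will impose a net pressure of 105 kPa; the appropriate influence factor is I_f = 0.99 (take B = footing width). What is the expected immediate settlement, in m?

Immediate (elastic) settlement: S_e = q·B·(1−ν²)/E_s · I_f.
S_e = 105 × 1.3 × (1 − 0.29²) / 9870 × 0.99
    = 105 × 1.3 × 0.9159 / 9870 × 0.99
    = 0.01254 m

S_e ≈ 0.0125 m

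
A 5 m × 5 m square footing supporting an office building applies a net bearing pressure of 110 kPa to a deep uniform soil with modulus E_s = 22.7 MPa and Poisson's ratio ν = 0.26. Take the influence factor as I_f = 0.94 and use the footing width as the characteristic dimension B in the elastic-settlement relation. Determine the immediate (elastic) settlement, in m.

Immediate (elastic) settlement: S_e = q·B·(1−ν²)/E_s · I_f.
E_s = 22.7 MPa = 22700 kPa.
S_e = 110 × 5 × (1 − 0.26²) / 22700 × 0.94
    = 110 × 5 × 0.9324 / 22700 × 0.94
    = 0.02124 m

S_e ≈ 0.0212 m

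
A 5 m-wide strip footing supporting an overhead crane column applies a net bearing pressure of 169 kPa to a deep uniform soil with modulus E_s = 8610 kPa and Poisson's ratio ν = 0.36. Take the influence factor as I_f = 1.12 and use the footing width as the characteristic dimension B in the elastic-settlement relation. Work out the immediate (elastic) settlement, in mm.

Immediate (elastic) settlement: S_e = q·B·(1−ν²)/E_s · I_f.
S_e = 169 × 5 × (1 − 0.36²) / 8610 × 1.12
    = 169 × 5 × 0.8704 / 8610 × 1.12
    = 0.09567 m = 95.67 mm

S_e ≈ 95.7 mm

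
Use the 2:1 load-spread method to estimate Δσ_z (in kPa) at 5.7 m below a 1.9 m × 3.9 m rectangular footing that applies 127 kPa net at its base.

By the 2:1 method the load spreads at 1 horizontal : 2 vertical, so at depth z the loaded area has grown by z in each plan dimension:
Δσ = qBL/((B+z)(L+z)) = 127×1.9×3.9/((1.9+5.7)(3.9+5.7)) = 12.898 kPa

Δσ_z ≈ 12.9 kPa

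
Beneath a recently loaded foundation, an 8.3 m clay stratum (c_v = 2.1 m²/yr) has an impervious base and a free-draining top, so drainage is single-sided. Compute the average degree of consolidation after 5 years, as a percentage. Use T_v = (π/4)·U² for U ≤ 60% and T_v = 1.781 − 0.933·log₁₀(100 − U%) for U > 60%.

Drainage path length: H_d = H = 8.3 m (single drainage).
T_v = c_v·t/H_d² = 2.1×5/8.3² = 0.15242.
T_v = 0.15242 corresponds to the U ≤ 60% branch:
U = √(4T_v/π) = 0.4405

U ≈ 44.1 %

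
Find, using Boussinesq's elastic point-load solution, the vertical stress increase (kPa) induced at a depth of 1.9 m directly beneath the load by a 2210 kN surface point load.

Δσ_z ≈ 292 kPa

Boussinesq vertical stress below a point load on an elastic half-space:
Δσ_z = 3P/(2πz²) · [1 + (r/z)²]^(−5/2)
r/z = 0/1.9 = 0; [1+(r/z)²]^(−5/2) = 1.
Δσ_z = 3×2210/(2π×1.9²) × 1 = 292.3 × 1 = 292.3 kPa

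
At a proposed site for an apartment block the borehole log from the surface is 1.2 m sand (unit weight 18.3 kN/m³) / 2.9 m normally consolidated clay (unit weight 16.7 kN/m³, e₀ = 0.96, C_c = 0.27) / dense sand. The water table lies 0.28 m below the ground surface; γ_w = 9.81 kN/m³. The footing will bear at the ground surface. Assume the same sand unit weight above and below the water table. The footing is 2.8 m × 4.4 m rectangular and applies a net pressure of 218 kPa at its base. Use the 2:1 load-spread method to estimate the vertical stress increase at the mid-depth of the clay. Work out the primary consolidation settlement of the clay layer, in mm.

Mid-depth of clay below the ground surface: z = 1.2 + 2.9/2 = 2.65 m.
Total vertical stress at mid-clay: σ_v = 18.3×1.2 + 16.7×1.45 = 46.175 kPa.
Pore pressure: u = 9.81×(2.65 − 0.28) = 23.25 kPa.
Initial effective stress: σ'_0 = σ_v − u = 46.175 − 23.25 = 22.925 kPa.
Stress increase at mid-clay by the 2:1 spreading method:
Δσ = qBL/((B+z)(L+z)) = 218×2.8×4.4/((2.8+2.65)(4.4+2.65)) = 69.901 kPa
Final effective stress: σ'_f = σ'_0 + Δσ = 22.925 + 69.901 = 92.826 kPa.
Normally consolidated clay, so the full stress increment lies on the virgin compression line:
S_c = C_c·H/(1+e₀)·log₁₀(σ'_f/σ'_0) = 0.27×2.9/(1+0.96)×log₁₀(92.826/22.925)
    = 0.39949 × 0.60736 = 0.2426 m

S_c ≈ 243 mm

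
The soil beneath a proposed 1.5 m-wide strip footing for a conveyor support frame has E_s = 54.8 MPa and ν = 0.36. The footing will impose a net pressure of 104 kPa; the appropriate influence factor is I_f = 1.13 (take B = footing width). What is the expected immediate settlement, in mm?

Immediate (elastic) settlement: S_e = q·B·(1−ν²)/E_s · I_f.
E_s = 54.8 MPa = 54800 kPa.
S_e = 104 × 1.5 × (1 − 0.36²) / 54800 × 1.13
    = 104 × 1.5 × 0.8704 / 54800 × 1.13
    = 0.0028 m = 2.8 mm

S_e ≈ 2.8 mm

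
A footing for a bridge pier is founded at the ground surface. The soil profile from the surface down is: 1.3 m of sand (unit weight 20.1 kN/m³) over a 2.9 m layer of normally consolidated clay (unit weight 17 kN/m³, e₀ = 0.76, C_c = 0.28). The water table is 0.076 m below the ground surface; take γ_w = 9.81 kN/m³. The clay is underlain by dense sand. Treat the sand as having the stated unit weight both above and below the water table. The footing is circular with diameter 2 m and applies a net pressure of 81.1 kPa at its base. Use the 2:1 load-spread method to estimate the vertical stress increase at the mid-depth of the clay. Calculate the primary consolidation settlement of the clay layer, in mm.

Mid-depth of clay below the ground surface: z = 1.3 + 2.9/2 = 2.75 m.
Total vertical stress at mid-clay: σ_v = 20.1×1.3 + 17×1.45 = 50.78 kPa.
Pore pressure: u = 9.81×(2.75 − 0.076) = 26.232 kPa.
Initial effective stress: σ'_0 = σ_v − u = 50.78 − 26.232 = 24.548 kPa.
Stress increase at mid-clay by the 2:1 spreading method:
Δσ ≈ qD²/(D+z)² = 81.1×2²/(2+2.75)² = 14.378 kPa
Final effective stress: σ'_f = σ'_0 + Δσ = 24.548 + 14.378 = 38.926 kPa.
Normally consolidated clay, so the full stress increment lies on the virgin compression line:
S_c = C_c·H/(1+e₀)·log₁₀(σ'_f/σ'_0) = 0.28×2.9/(1+0.76)×log₁₀(38.926/24.548)
    = 0.46136 × 0.20022 = 0.09237 m

S_c ≈ 92.4 mm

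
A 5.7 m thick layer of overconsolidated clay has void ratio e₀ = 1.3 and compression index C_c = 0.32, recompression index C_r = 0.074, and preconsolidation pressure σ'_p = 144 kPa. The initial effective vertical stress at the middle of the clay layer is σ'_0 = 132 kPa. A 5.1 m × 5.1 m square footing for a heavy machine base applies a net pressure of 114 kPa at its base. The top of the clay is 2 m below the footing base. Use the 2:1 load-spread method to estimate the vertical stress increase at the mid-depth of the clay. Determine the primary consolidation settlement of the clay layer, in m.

Mid-depth of clay below the footing base: z = 2 + 5.7/2 = 4.85 m.
Stress increase at mid-clay by the 2:1 spreading method:
Δσ = qBL/((B+z)(L+z)) = 114×5.1×5.1/((5.1+4.85)(5.1+4.85)) = 29.95 kPa
Final effective stress: σ'_f = 132 + 29.95 = 161.95 kPa.
σ'_f = 161.95 > σ'_p = 144 kPa, so the stress path crosses the preconsolidation pressure — recompression up to σ'_p, then virgin compression beyond:
S_c = H/(1+e₀)·[C_r·log₁₀(σ'_p/σ'_0) + C_c·log₁₀(σ'_f/σ'_p)]
    = 5.7/2.3 × [0.074×log₁₀(144/132) + 0.32×log₁₀(161.95/144)]
    = 2.4783 × [0.0027964 + 0.016326] = 0.04739 m

S_c ≈ 0.0474 m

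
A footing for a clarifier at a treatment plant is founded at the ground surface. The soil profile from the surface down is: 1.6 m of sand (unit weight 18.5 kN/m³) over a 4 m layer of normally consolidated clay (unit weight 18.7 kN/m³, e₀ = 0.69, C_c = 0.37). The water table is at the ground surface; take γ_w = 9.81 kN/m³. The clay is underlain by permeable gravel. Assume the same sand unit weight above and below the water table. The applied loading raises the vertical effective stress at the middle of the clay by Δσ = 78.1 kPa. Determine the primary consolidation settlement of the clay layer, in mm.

Mid-depth of clay below the ground surface: z = 1.6 + 4/2 = 3.6 m.
Total vertical stress at mid-clay: σ_v = 18.5×1.6 + 18.7×2 = 67 kPa.
Pore pressure: u = 9.81×(3.6 − 0) = 35.316 kPa.
Initial effective stress: σ'_0 = σ_v − u = 67 − 35.316 = 31.684 kPa.
Final effective stress: σ'_f = σ'_0 + Δσ = 31.684 + 78.1 = 109.78 kPa.
Normally consolidated clay, so the full stress increment lies on the virgin compression line:
S_c = C_c·H/(1+e₀)·log₁₀(σ'_f/σ'_0) = 0.37×4/(1+0.69)×log₁₀(109.78/31.684)
    = 0.87574 × 0.53968 = 0.4726 m

S_c ≈ 473 mm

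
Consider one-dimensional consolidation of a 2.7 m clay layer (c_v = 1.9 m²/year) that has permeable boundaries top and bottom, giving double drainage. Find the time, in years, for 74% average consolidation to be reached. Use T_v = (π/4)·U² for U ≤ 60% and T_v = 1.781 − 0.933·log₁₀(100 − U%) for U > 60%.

Drainage path length: H_d = H/2 = 1.35 m (double drainage).
U > 60%: T_v = 1.781 − 0.933·log₁₀(100 − 74) = 0.46083.
t = T_v·H_d²/c_v = 0.46083×1.35²/1.9 = 0.442 years.

t ≈ 0.442 years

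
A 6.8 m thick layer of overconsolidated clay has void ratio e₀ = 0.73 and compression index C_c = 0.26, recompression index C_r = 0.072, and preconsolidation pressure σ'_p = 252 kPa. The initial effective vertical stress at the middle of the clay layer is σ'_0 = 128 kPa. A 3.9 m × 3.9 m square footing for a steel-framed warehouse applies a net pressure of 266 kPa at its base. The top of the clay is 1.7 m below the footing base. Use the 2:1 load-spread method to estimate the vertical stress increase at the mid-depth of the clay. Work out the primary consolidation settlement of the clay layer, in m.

Mid-depth of clay below the footing base: z = 1.7 + 6.8/2 = 5.1 m.
Stress increase at mid-clay by the 2:1 spreading method:
Δσ = qBL/((B+z)(L+z)) = 266×3.9×3.9/((3.9+5.1)(3.9+5.1)) = 49.949 kPa
Final effective stress: σ'_f = 128 + 49.949 = 177.95 kPa.
σ'_f = 177.95 ≤ σ'_p = 252 kPa, so the clay remains overconsolidated and only the recompression index applies:
S_c = C_r·H/(1+e₀)·log₁₀(σ'_f/σ'_0) = 0.072×6.8/1.73×log₁₀(177.95/128)
    = 0.283 × 0.14309 = 0.04049 m

S_c ≈ 0.0405 m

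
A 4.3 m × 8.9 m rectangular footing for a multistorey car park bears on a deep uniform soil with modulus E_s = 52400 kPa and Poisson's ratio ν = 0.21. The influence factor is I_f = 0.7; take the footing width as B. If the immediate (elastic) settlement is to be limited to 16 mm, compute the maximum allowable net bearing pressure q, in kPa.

S_e = q·B·(1−ν²)/E_s · I_f  ⇒  q = S_e·E_s / (B·(1−ν²)·I_f).
q = 0.016 × 52400 / (4.3 × 0.9559 × 0.7) = 291.4 kPa

q ≈ 291 kPa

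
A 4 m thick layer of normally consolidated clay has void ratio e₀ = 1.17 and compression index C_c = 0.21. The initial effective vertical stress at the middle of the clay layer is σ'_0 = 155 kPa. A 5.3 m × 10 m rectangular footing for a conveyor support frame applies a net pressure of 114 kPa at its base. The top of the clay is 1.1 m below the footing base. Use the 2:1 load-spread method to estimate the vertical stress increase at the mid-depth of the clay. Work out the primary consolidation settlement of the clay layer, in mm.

S_c ≈ 51 mm

Mid-depth of clay below the footing base: z = 1.1 + 4/2 = 3.1 m.
Stress increase at mid-clay by the 2:1 spreading method:
Δσ = qBL/((B+z)(L+z)) = 114×5.3×10/((5.3+3.1)(10+3.1)) = 54.907 kPa
Final effective stress: σ'_f = σ'_0 + Δσ = 155 + 54.907 = 209.91 kPa.
Normally consolidated clay, so the full stress increment lies on the virgin compression line:
S_c = C_c·H/(1+e₀)·log₁₀(σ'_f/σ'_0) = 0.21×4/(1+1.17)×log₁₀(209.91/155)
    = 0.3871 × 0.1317 = 0.05098 m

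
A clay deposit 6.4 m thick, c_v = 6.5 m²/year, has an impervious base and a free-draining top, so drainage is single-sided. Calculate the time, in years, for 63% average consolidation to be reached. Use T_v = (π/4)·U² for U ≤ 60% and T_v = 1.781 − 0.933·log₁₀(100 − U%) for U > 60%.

Drainage path length: H_d = H = 6.4 m (single drainage).
U > 60%: T_v = 1.781 − 0.933·log₁₀(100 − 63) = 0.31787.
t = T_v·H_d²/c_v = 0.31787×6.4²/6.5 = 2.003 years.

t ≈ 2 years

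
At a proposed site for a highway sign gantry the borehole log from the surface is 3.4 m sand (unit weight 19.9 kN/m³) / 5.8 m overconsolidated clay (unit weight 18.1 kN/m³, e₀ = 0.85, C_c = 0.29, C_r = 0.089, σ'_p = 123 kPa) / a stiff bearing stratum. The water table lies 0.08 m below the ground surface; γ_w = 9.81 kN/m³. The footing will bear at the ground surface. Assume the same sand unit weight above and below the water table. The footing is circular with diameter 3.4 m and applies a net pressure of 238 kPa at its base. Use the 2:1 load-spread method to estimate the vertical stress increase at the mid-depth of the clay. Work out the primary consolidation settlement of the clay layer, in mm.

S_c ≈ 48.7 mm

Mid-depth of clay below the ground surface: z = 3.4 + 5.8/2 = 6.3 m.
Total vertical stress at mid-clay: σ_v = 19.9×3.4 + 18.1×2.9 = 120.15 kPa.
Pore pressure: u = 9.81×(6.3 − 0.08) = 61.018 kPa.
Initial effective stress: σ'_0 = σ_v − u = 120.15 − 61.018 = 59.132 kPa.
Stress increase at mid-clay by the 2:1 spreading method:
Δσ ≈ qD²/(D+z)² = 238×3.4²/(3.4+6.3)² = 29.241 kPa
Final effective stress: σ'_f = 59.132 + 29.241 = 88.373 kPa.
σ'_f = 88.373 ≤ σ'_p = 123 kPa, so the clay remains overconsolidated and only the recompression index applies:
S_c = C_r·H/(1+e₀)·log₁₀(σ'_f/σ'_0) = 0.089×5.8/1.85×log₁₀(88.373/59.132)
    = 0.27902 × 0.1745 = 0.04869 m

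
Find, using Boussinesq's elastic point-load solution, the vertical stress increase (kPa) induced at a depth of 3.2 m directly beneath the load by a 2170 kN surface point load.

Boussinesq vertical stress below a point load on an elastic half-space:
Δσ_z = 3P/(2πz²) · [1 + (r/z)²]^(−5/2)
r/z = 0/3.2 = 0; [1+(r/z)²]^(−5/2) = 1.
Δσ_z = 3×2170/(2π×3.2²) × 1 = 101.18 × 1 = 101.2 kPa

Δσ_z ≈ 101 kPa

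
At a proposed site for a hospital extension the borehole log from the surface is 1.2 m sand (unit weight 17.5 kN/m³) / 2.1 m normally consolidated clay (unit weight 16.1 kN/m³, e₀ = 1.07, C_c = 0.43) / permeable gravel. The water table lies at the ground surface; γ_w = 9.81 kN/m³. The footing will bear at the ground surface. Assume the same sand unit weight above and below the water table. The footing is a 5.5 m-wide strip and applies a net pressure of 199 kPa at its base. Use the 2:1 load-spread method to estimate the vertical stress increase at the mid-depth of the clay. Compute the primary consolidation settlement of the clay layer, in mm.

S_c ≈ 435 mm

Mid-depth of clay below the ground surface: z = 1.2 + 2.1/2 = 2.25 m.
Total vertical stress at mid-clay: σ_v = 17.5×1.2 + 16.1×1.05 = 37.905 kPa.
Pore pressure: u = 9.81×(2.25 − 0) = 22.073 kPa.
Initial effective stress: σ'_0 = σ_v − u = 37.905 − 22.073 = 15.832 kPa.
Stress increase at mid-clay by the 2:1 spreading method:
Δσ = qB/(B+z) = 199×5.5/(5.5+2.25) = 141.23 kPa
Final effective stress: σ'_f = σ'_0 + Δσ = 15.832 + 141.23 = 157.06 kPa.
Normally consolidated clay, so the full stress increment lies on the virgin compression line:
S_c = C_c·H/(1+e₀)·log₁₀(σ'_f/σ'_0) = 0.43×2.1/(1+1.07)×log₁₀(157.06/15.832)
    = 0.43623 × 0.99653 = 0.4347 m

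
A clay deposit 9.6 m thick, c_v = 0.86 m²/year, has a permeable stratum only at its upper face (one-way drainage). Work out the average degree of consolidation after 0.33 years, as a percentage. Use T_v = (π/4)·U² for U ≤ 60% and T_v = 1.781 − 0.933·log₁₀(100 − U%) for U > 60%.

Drainage path length: H_d = H = 9.6 m (single drainage).
T_v = c_v·t/H_d² = 0.86×0.33/9.6² = 0.0030794.
T_v = 0.0030794 corresponds to the U ≤ 60% branch:
U = √(4T_v/π) = 0.06262

U ≈ 6.26 %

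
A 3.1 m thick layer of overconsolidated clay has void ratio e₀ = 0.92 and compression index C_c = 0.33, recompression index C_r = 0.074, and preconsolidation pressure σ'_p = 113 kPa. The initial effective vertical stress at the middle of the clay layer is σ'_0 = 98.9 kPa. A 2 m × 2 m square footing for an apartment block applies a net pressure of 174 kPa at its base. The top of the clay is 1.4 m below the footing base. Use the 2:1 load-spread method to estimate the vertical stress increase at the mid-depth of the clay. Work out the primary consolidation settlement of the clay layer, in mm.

Mid-depth of clay below the footing base: z = 1.4 + 3.1/2 = 2.95 m.
Stress increase at mid-clay by the 2:1 spreading method:
Δσ = qBL/((B+z)(L+z)) = 174×2×2/((2+2.95)(2+2.95)) = 28.405 kPa
Final effective stress: σ'_f = 98.9 + 28.405 = 127.31 kPa.
σ'_f = 127.31 > σ'_p = 113 kPa, so the stress path crosses the preconsolidation pressure — recompression up to σ'_p, then virgin compression beyond:
S_c = H/(1+e₀)·[C_r·log₁₀(σ'_p/σ'_0) + C_c·log₁₀(σ'_f/σ'_p)]
    = 3.1/1.92 × [0.074×log₁₀(113/98.9) + 0.33×log₁₀(127.31/113)]
    = 1.6146 × [0.0042833 + 0.017089] = 0.03451 m

S_c ≈ 34.5 mm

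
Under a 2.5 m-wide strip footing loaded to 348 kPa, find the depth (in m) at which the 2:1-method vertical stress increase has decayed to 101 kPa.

z ≈ 6.11 m

2:1 spreading — at depth z the loaded area has grown by z in each plan dimension:
qB/(B+z) = Δσ_z ⇒ z = qB/Δσ_z − B = 348×2.5/101 − 2.5 = 6.114 m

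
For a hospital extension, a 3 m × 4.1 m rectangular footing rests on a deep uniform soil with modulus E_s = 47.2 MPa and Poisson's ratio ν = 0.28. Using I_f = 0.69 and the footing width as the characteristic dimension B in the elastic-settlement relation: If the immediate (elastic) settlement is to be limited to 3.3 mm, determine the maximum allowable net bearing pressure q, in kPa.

E_s = 47.2 MPa = 47200 kPa.
S_e = q·B·(1−ν²)/E_s · I_f  ⇒  q = S_e·E_s / (B·(1−ν²)·I_f).
q = 0.0033 × 47200 / (3 × 0.9216 × 0.69) = 81.65 kPa

q ≈ 81.6 kPa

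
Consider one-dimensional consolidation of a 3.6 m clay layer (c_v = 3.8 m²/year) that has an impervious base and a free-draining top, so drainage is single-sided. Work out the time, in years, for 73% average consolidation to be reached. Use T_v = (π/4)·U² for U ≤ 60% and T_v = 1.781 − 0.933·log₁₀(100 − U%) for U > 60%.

Drainage path length: H_d = H = 3.6 m (single drainage).
U > 60%: T_v = 1.781 − 0.933·log₁₀(100 − 73) = 0.44554.
t = T_v·H_d²/c_v = 0.44554×3.6²/3.8 = 1.52 years.

t ≈ 1.52 years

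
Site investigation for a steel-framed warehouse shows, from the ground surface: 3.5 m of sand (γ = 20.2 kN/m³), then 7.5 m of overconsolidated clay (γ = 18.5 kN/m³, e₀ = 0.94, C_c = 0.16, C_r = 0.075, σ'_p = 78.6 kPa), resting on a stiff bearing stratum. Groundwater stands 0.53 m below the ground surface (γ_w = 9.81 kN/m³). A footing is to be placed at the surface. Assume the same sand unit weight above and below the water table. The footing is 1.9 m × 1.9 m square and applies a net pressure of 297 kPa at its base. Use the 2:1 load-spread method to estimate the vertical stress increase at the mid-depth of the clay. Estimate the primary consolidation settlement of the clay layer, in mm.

S_c ≈ 34.5 mm

Mid-depth of clay below the ground surface: z = 3.5 + 7.5/2 = 7.25 m.
Total vertical stress at mid-clay: σ_v = 20.2×3.5 + 18.5×3.75 = 140.07 kPa.
Pore pressure: u = 9.81×(7.25 − 0.53) = 65.923 kPa.
Initial effective stress: σ'_0 = σ_v − u = 140.07 − 65.923 = 74.147 kPa.
Stress increase at mid-clay by the 2:1 spreading method:
Δσ = qBL/((B+z)(L+z)) = 297×1.9×1.9/((1.9+7.25)(1.9+7.25)) = 12.806 kPa
Final effective stress: σ'_f = 74.147 + 12.806 = 86.953 kPa.
σ'_f = 86.953 > σ'_p = 78.6 kPa, so the stress path crosses the preconsolidation pressure — recompression up to σ'_p, then virgin compression beyond:
S_c = H/(1+e₀)·[C_r·log₁₀(σ'_p/σ'_0) + C_c·log₁₀(σ'_f/σ'_p)]
    = 7.5/1.94 × [0.075×log₁₀(78.6/74.147) + 0.16×log₁₀(86.953/78.6)]
    = 3.866 × [0.0018997 + 0.0070179] = 0.03448 m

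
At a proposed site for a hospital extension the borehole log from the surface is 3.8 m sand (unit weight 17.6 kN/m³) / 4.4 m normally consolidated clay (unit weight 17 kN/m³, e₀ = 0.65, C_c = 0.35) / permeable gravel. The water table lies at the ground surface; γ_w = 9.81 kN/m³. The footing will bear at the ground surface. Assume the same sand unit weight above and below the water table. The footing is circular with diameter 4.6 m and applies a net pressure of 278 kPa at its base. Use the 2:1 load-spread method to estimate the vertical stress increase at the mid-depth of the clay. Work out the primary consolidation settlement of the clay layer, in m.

S_c ≈ 0.311 m

Mid-depth of clay below the ground surface: z = 3.8 + 4.4/2 = 6 m.
Total vertical stress at mid-clay: σ_v = 17.6×3.8 + 17×2.2 = 104.28 kPa.
Pore pressure: u = 9.81×(6 − 0) = 58.86 kPa.
Initial effective stress: σ'_0 = σ_v − u = 104.28 − 58.86 = 45.42 kPa.
Stress increase at mid-clay by the 2:1 spreading method:
Δσ ≈ qD²/(D+z)² = 278×4.6²/(4.6+6)² = 52.354 kPa
Final effective stress: σ'_f = σ'_0 + Δσ = 45.42 + 52.354 = 97.774 kPa.
Normally consolidated clay, so the full stress increment lies on the virgin compression line:
S_c = C_c·H/(1+e₀)·log₁₀(σ'_f/σ'_0) = 0.35×4.4/(1+0.65)×log₁₀(97.774/45.42)
    = 0.93333 × 0.33298 = 0.3108 m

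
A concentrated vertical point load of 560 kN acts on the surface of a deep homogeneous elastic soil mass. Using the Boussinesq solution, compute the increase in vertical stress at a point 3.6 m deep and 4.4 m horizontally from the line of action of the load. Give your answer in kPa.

Boussinesq vertical stress below a point load on an elastic half-space:
Δσ_z = 3P/(2πz²) · [1 + (r/z)²]^(−5/2)
r/z = 4.4/3.6 = 1.2222; [1+(r/z)²]^(−5/2) = 0.10182.
Δσ_z = 3×560/(2π×3.6²) × 0.10182 = 20.631 × 0.10182 = 2.101 kPa

Δσ_z ≈ 2.1 kPa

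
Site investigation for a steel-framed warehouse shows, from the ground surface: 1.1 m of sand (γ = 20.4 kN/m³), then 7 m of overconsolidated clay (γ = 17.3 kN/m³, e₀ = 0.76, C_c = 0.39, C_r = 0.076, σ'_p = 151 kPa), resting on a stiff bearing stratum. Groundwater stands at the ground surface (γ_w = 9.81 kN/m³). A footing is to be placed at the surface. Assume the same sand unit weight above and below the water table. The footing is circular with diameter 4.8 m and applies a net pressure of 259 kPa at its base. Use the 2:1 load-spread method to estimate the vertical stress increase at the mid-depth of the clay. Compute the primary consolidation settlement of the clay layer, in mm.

Mid-depth of clay below the ground surface: z = 1.1 + 7/2 = 4.6 m.
Total vertical stress at mid-clay: σ_v = 20.4×1.1 + 17.3×3.5 = 82.99 kPa.
Pore pressure: u = 9.81×(4.6 − 0) = 45.126 kPa.
Initial effective stress: σ'_0 = σ_v − u = 82.99 − 45.126 = 37.864 kPa.
Stress increase at mid-clay by the 2:1 spreading method:
Δσ ≈ qD²/(D+z)² = 259×4.8²/(4.8+4.6)² = 67.535 kPa
Final effective stress: σ'_f = 37.864 + 67.535 = 105.4 kPa.
σ'_f = 105.4 ≤ σ'_p = 151 kPa, so the clay remains overconsolidated and only the recompression index applies:
S_c = C_r·H/(1+e₀)·log₁₀(σ'_f/σ'_0) = 0.076×7/1.76×log₁₀(105.4/37.864)
    = 0.30227 × 0.44461 = 0.1344 m

S_c ≈ 134 mm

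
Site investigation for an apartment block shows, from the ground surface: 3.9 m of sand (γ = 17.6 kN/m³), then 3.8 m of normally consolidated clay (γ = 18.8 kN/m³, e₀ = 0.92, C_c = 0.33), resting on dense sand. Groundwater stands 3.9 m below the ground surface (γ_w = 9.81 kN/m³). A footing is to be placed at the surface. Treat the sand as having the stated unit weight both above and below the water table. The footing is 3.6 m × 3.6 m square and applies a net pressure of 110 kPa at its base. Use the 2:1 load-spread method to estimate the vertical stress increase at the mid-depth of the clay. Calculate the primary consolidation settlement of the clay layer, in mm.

Mid-depth of clay below the ground surface: z = 3.9 + 3.8/2 = 5.8 m.
Total vertical stress at mid-clay: σ_v = 17.6×3.9 + 18.8×1.9 = 104.36 kPa.
Pore pressure: u = 9.81×(5.8 − 3.9) = 18.639 kPa.
Initial effective stress: σ'_0 = σ_v − u = 104.36 − 18.639 = 85.721 kPa.
Stress increase at mid-clay by the 2:1 spreading method:
Δσ = qBL/((B+z)(L+z)) = 110×3.6×3.6/((3.6+5.8)(3.6+5.8)) = 16.134 kPa
Final effective stress: σ'_f = σ'_0 + Δσ = 85.721 + 16.134 = 101.86 kPa.
Normally consolidated clay, so the full stress increment lies on the virgin compression line:
S_c = C_c·H/(1+e₀)·log₁₀(σ'_f/σ'_0) = 0.33×3.8/(1+0.92)×log₁₀(101.86/85.721)
    = 0.65313 × 0.074916 = 0.04893 m

S_c ≈ 48.9 mm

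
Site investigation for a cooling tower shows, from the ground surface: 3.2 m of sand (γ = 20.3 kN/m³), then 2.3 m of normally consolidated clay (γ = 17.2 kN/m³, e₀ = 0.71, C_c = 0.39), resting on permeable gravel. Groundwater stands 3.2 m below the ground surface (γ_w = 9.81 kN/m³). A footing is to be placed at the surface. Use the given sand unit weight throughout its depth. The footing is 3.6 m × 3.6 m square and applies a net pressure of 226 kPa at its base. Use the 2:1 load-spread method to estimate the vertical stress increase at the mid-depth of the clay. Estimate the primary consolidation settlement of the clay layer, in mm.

Mid-depth of clay below the ground surface: z = 3.2 + 2.3/2 = 4.35 m.
Total vertical stress at mid-clay: σ_v = 20.3×3.2 + 17.2×1.15 = 84.74 kPa.
Pore pressure: u = 9.81×(4.35 − 3.2) = 11.281 kPa.
Initial effective stress: σ'_0 = σ_v − u = 84.74 − 11.281 = 73.459 kPa.
Stress increase at mid-clay by the 2:1 spreading method:
Δσ = qBL/((B+z)(L+z)) = 226×3.6×3.6/((3.6+4.35)(3.6+4.35)) = 46.342 kPa
Final effective stress: σ'_f = σ'_0 + Δσ = 73.459 + 46.342 = 119.8 kPa.
Normally consolidated clay, so the full stress increment lies on the virgin compression line:
S_c = C_c·H/(1+e₀)·log₁₀(σ'_f/σ'_0) = 0.39×2.3/(1+0.71)×log₁₀(119.8/73.459)
    = 0.52456 × 0.21241 = 0.1114 m

S_c ≈ 111 mm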